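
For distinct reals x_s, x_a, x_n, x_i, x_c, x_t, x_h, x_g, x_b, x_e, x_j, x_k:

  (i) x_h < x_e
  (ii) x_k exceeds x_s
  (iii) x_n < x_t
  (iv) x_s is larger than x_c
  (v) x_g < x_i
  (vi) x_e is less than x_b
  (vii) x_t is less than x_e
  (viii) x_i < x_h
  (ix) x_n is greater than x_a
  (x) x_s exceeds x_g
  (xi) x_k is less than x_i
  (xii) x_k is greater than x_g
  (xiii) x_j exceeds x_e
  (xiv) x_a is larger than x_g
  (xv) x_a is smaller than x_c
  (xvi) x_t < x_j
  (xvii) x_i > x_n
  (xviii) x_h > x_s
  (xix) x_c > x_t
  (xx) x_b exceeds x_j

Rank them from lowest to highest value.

x_g < x_a < x_n < x_t < x_c < x_s < x_k < x_i < x_h < x_e < x_j < x_b

Each adjacent pair is fixed by a given relation: x_g < x_a; x_a < x_n; x_n < x_t; x_t < x_c; x_c < x_s; x_s < x_k; x_k < x_i; x_i < x_h; x_h < x_e; x_e < x_j; x_j < x_b. Chaining them end to end gives the full order.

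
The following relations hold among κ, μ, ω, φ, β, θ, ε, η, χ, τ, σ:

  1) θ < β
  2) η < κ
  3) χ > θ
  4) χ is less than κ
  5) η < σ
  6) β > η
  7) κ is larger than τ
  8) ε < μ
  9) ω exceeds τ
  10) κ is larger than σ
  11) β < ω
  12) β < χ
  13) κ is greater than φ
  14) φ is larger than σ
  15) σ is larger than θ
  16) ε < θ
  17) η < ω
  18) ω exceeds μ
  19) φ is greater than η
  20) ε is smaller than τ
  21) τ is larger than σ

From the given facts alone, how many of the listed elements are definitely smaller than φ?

4

The elements the relations force below φ are ε, θ, η, σ — no chain reaches any other.
That is 4.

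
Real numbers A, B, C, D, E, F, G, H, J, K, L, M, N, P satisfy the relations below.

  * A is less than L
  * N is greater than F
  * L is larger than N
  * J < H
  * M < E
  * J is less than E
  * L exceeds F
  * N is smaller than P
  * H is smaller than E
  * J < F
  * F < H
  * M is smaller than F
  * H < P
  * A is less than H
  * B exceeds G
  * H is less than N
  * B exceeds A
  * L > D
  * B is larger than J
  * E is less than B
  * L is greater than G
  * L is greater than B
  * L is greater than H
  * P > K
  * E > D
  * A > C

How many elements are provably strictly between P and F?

Chaining upward from F reaches: H, E, B, N, L.
Chaining downward from P reaches: J, C, M, A, K, H, N.
Strictly between F and P are those in both lists: H, N — 2 elements.

2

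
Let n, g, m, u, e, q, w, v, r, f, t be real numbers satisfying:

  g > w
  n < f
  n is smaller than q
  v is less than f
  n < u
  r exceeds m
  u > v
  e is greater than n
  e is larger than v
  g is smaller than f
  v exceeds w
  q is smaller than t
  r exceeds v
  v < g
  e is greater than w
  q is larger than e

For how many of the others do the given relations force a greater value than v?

From v the given relations immediately reach u, e, g, r, f.
From those, q — 6 in total.
From those, t — 7 in total.
Nothing else is reachable above v; 7 in all.

7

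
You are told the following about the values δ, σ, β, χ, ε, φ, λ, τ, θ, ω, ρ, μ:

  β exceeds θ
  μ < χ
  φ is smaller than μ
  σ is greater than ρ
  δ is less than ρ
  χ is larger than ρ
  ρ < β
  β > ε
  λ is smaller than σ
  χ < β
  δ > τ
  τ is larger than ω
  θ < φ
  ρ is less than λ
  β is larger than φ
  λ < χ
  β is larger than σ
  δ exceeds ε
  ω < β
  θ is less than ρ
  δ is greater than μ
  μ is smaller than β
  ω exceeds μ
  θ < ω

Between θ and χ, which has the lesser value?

θ

Link the given pairs in sequence: θ < φ; φ < μ; μ < ω; ω < τ; τ < δ; δ < ρ; ρ < λ; λ < χ.
Together: θ < φ < μ < ω < τ < δ < ρ < λ < χ.
So θ < χ; θ is the smaller of the two.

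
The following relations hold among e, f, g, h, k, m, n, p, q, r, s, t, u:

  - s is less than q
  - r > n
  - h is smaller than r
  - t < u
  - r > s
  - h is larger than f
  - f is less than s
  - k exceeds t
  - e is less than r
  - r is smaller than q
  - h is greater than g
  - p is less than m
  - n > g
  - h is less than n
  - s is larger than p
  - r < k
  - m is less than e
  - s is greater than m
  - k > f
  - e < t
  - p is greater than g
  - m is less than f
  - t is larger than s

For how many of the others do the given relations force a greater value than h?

4

From h the given relations immediately reach n, r.
From those, k, q — 4 in total.
Nothing else is reachable above h; 4 in all.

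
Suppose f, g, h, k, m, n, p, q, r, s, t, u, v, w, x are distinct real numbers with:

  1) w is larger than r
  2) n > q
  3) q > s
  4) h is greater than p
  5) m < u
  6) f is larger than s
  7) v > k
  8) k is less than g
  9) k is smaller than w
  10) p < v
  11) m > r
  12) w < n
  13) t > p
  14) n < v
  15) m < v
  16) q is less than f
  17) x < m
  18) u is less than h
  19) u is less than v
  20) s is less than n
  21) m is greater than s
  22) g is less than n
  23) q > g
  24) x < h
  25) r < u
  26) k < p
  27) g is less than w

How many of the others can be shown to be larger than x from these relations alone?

4

The elements the relations force above x are m, u, h, v — no chain reaches any other.
That is 4.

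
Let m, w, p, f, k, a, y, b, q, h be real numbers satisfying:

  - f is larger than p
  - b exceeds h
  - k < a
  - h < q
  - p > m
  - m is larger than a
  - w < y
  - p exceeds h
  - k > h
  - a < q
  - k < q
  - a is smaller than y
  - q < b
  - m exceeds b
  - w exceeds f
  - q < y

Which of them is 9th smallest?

Piecing the relations together gives one ordering: h < k < a < q < b < m < p < f < w < y.
The 9th smallest is w.

w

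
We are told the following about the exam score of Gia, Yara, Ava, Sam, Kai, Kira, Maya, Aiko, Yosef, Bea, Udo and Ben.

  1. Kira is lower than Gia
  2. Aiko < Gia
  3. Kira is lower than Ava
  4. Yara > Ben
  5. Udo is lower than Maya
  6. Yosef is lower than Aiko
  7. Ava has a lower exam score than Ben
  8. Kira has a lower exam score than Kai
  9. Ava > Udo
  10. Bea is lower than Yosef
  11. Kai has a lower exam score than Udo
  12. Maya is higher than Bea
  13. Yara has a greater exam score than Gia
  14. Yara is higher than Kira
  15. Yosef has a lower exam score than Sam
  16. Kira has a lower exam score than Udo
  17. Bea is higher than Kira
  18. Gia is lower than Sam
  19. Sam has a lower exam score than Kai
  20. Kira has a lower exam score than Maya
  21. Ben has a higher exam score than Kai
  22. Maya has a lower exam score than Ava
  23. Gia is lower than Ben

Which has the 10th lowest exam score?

Piecing the relations together gives one ordering: Kira < Bea < Yosef < Aiko < Gia < Sam < Kai < Udo < Maya < Ava < Ben < Yara.
Counting 10 from the smallest end gives Ava.

Ava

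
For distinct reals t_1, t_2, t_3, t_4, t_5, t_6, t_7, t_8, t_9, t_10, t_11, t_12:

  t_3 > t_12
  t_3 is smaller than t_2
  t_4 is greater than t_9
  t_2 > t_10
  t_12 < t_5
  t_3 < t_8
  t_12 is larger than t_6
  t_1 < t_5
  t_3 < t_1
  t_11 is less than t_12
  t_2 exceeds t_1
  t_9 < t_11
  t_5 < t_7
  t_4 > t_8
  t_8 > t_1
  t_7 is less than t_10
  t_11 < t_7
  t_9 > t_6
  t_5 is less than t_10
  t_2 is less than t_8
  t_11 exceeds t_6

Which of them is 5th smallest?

t_3

Piecing the relations together gives one ordering: t_6 < t_9 < t_11 < t_12 < t_3 < t_1 < t_5 < t_7 < t_10 < t_2 < t_8 < t_4.
The 5th smallest is t_3.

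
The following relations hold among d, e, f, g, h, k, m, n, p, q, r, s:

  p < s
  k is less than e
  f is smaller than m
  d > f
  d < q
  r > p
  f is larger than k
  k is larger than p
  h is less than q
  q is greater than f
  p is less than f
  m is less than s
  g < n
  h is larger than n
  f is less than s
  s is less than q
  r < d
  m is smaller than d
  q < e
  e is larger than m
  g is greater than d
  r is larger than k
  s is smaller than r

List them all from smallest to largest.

p < k < f < m < s < r < d < g < n < h < q < e

The consecutive links are each given: p < k; k < f; f < m; m < s; s < r; r < d; d < g; g < n; n < h; h < q; q < e.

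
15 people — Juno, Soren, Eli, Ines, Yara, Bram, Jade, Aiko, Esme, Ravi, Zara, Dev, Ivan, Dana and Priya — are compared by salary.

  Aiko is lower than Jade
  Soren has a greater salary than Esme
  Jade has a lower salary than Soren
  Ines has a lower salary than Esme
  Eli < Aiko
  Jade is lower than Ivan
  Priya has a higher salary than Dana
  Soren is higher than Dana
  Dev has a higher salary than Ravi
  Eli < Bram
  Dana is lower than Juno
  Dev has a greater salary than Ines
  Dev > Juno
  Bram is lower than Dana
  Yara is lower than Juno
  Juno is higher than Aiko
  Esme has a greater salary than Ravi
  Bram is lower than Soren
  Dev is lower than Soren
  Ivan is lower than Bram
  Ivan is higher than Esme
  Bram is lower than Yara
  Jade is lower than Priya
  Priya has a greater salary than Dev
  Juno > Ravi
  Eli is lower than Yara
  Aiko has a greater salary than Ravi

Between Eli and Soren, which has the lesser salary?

Eli

Eli < Aiko and Aiko < Jade give Eli < Jade.
Then Jade < Ivan extends the chain to Ivan.
Then Ivan < Bram extends the chain to Bram.
With Bram < Dana: Eli < Aiko < Jade < Ivan < Bram < Dana.
Then Dana < Juno extends the chain to Juno.
With Juno < Dev: Eli < Aiko < Jade < Ivan < Bram < Dana < Juno < Dev.
With Dev < Soren: Eli < Aiko < Jade < Ivan < Bram < Dana < Juno < Dev < Soren.
So Eli < Soren; Eli is the lower of the two.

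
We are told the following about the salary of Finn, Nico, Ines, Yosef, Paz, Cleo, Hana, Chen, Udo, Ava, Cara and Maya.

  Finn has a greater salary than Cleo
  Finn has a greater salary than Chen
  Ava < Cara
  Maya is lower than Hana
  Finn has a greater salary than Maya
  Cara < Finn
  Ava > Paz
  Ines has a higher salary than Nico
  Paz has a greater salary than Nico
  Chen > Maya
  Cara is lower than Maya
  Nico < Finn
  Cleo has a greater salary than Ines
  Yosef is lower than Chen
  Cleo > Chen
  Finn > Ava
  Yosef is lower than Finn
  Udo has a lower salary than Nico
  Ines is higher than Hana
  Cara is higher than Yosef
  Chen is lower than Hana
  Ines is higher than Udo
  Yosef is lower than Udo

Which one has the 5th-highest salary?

The consecutive relations fix a unique order: Yosef < Udo < Nico < Paz < Ava < Cara < Maya < Chen < Hana < Ines < Cleo < Finn.
The 5th largest is Chen.

Chen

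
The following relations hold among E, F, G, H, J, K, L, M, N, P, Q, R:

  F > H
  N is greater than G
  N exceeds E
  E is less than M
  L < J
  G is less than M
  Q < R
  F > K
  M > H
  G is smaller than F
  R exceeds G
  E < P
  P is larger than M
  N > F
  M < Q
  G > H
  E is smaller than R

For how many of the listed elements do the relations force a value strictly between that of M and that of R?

Chaining upward from M reaches: P, Q.
Chaining downward from R reaches: H, G, E, Q.
Strictly between M and R are those in both lists: Q — 1 element.

1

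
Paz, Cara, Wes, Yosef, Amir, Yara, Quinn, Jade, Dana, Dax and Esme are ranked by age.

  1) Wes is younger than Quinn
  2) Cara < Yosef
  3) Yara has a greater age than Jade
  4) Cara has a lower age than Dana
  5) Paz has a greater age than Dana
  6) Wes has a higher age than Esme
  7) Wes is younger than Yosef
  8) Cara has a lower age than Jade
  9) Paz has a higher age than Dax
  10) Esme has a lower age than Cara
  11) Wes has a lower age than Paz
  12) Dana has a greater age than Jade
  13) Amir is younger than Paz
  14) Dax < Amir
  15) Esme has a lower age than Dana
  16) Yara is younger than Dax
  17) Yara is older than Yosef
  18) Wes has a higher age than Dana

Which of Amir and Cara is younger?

Cara

Link the given pairs in sequence: Cara < Dana; Dana < Wes; Wes < Yosef; Yosef < Yara; Yara < Dax; Dax < Amir.
Together: Cara < Dana < Wes < Yosef < Yara < Dax < Amir.
So Cara < Amir; Cara is the younger of the two.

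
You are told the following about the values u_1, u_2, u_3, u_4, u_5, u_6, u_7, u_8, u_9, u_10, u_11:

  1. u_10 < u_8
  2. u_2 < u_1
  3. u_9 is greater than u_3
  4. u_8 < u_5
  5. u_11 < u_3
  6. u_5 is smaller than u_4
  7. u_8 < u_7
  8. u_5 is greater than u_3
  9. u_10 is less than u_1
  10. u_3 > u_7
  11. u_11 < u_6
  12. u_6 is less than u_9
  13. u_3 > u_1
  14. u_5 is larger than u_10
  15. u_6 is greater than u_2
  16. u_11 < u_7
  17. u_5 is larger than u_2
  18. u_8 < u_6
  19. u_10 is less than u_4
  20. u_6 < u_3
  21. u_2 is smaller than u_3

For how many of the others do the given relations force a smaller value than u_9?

The elements the relations force below u_9 are u_10, u_2, u_1, u_8, u_11, u_7, u_6, u_3 — no chain reaches any other.
That is 8.

8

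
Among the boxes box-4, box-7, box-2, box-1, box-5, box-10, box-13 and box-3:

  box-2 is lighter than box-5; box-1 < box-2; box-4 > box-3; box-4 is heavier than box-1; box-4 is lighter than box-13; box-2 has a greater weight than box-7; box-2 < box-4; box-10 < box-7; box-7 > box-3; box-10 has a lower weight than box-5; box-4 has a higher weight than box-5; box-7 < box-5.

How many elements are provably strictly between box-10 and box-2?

Chaining upward from box-10 reaches: box-7, box-5, box-4, box-13.
Chaining downward from box-2 reaches: box-3, box-7, box-1.
Strictly between box-10 and box-2 are those in both lists: box-7 — 1 element.

1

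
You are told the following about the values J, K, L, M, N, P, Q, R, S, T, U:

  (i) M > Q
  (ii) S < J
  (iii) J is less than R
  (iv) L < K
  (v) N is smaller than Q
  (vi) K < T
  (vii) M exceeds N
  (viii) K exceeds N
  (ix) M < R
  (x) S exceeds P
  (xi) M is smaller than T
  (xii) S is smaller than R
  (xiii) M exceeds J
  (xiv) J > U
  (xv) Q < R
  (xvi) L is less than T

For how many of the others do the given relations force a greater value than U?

From U the given relations immediately reach J.
From those, M, R — 3 in total.
From those, T — 4 in total.
Nothing else is reachable above U; 4 in all.

4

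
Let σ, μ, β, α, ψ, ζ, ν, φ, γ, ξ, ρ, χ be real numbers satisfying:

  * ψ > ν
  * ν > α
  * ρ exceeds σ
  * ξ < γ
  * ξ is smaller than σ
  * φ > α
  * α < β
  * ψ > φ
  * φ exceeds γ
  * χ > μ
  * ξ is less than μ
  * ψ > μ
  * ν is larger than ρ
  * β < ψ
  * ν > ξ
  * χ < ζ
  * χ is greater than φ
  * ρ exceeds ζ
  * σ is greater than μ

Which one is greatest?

ψ

Chaining downward from ψ: directly below it, μ, φ, β, ν; then ξ, α, γ, ρ; then σ, ζ; then χ.
That covers every other element, and nothing is given above ψ, so ψ is the greatest.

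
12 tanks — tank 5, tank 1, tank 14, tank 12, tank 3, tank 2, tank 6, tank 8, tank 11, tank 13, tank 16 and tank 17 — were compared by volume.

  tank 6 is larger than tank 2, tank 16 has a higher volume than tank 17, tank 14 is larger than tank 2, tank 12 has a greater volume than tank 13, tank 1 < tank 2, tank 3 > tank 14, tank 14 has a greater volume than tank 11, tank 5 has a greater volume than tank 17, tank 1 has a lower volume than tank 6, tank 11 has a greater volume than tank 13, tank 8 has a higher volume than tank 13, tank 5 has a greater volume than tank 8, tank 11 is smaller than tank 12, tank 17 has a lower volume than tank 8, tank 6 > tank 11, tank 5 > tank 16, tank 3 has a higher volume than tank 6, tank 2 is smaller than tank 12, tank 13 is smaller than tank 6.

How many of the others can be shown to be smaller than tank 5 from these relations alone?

From tank 5 the given relations immediately reach tank 17, tank 8, tank 16.
From those, tank 13 — 4 in total.
No other element is forced below tank 5 by the given relations, so the count is 4.

4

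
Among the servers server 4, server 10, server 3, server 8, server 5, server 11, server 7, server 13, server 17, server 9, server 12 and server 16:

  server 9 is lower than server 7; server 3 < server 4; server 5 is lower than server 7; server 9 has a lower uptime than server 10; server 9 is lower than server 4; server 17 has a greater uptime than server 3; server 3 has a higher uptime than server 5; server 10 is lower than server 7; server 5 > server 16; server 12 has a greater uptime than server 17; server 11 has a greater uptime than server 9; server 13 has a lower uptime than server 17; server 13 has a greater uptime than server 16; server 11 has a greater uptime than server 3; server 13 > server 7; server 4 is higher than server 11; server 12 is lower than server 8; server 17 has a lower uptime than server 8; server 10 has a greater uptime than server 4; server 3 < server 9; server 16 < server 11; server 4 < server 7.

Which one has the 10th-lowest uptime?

The consecutive relations fix a unique order: server 16 < server 5 < server 3 < server 9 < server 11 < server 4 < server 10 < server 7 < server 13 < server 17 < server 12 < server 8.
Counting 10 from the smallest end gives server 17.

server 17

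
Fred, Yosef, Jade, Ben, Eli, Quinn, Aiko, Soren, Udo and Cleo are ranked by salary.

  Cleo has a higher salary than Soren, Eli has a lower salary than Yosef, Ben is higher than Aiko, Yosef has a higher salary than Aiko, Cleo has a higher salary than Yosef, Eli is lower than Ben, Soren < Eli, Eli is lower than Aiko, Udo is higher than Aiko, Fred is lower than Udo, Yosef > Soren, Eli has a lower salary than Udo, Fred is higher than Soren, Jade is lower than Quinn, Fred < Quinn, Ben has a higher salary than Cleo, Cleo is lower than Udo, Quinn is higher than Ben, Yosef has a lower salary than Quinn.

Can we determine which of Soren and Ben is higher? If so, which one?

Ben

Chaining the given relations: Soren < Eli < Aiko < Yosef < Cleo < Ben.
So Ben is higher.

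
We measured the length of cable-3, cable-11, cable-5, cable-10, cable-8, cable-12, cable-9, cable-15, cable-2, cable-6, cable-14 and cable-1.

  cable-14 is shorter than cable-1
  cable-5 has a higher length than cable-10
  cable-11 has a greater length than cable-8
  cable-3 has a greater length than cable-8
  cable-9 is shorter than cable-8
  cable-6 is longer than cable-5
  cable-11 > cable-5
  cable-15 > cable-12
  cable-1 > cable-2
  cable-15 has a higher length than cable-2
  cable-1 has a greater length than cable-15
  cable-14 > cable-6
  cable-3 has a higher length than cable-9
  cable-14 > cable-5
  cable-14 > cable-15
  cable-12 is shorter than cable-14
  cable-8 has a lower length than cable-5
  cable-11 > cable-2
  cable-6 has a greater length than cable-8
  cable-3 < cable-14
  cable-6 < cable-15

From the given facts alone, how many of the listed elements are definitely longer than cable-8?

7

From cable-8 the given relations immediately reach cable-3, cable-5, cable-6, cable-11.
From those, cable-15, cable-14 — 6 in total.
From those, cable-1 — 7 in total.
No other element is forced above cable-8 by the given relations, so the count is 7.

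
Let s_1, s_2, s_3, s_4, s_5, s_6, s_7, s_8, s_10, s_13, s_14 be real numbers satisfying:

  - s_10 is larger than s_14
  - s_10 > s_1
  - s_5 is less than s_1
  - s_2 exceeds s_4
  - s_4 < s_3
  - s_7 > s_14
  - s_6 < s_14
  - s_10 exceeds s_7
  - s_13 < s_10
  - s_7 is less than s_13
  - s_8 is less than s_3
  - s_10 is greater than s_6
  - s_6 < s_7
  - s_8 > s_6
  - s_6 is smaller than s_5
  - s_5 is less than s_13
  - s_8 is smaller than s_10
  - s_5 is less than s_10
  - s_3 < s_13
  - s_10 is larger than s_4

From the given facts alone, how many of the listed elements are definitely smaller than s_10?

The elements the relations force below s_10 are s_6, s_4, s_8, s_3, s_14, s_5, s_7, s_1, s_13 — no chain reaches any other.
That is 9.

9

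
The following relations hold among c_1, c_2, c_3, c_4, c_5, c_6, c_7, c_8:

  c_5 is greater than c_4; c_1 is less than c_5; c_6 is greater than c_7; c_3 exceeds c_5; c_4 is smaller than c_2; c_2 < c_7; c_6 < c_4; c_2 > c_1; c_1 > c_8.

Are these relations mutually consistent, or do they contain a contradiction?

inconsistent

We have c_4 < c_2 stated directly, yet also c_2 < c_7 < c_6 < c_4 by chaining the others — so c_2 < c_4. Contradiction.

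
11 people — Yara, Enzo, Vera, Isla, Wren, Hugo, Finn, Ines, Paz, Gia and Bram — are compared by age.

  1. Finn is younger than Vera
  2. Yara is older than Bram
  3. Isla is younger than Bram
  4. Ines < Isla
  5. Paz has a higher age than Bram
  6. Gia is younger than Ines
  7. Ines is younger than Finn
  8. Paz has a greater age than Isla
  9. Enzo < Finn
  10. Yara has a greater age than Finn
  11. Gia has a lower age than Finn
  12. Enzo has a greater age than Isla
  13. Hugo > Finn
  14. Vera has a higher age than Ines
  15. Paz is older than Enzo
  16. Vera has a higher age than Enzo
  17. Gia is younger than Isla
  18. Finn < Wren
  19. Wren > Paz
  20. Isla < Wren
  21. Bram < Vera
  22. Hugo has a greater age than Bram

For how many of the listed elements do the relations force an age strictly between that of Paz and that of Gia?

The relations place Gia below Paz. An element lies strictly between them when it is forced above Gia and also forced below Paz.
Above Gia: {Ines, Isla, Enzo, Finn, Bram, Hugo, Wren, Yara, Vera}. Below Paz: {Ines, Isla, Enzo, Bram}.
Intersection: {Ines, Isla, Enzo, Bram} — 4.

4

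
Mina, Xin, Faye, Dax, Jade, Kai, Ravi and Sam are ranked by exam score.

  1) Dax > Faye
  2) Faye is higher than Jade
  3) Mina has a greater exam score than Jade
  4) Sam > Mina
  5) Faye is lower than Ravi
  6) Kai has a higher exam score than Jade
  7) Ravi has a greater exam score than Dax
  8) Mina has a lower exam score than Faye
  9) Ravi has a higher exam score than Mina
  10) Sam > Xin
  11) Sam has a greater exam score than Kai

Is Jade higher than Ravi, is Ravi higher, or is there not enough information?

Jade < Mina < Faye < Dax < Ravi, by transitivity through Mina, Faye, Dax.
So Ravi is higher.

Ravi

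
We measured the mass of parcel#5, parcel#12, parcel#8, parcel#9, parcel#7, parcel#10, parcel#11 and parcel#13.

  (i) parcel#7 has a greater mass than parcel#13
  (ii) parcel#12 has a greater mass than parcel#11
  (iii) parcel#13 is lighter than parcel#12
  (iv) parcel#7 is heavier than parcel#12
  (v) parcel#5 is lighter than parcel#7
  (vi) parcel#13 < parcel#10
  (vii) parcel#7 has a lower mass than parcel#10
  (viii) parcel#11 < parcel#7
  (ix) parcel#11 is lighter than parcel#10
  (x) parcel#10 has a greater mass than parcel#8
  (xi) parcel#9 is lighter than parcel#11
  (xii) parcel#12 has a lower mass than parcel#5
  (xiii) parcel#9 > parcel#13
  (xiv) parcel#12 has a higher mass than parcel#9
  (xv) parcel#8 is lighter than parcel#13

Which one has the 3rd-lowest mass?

Piecing the relations together gives one ordering: parcel#8 < parcel#13 < parcel#9 < parcel#11 < parcel#12 < parcel#5 < parcel#7 < parcel#10.
Counting 3 from the smallest end gives parcel#9.

parcel#9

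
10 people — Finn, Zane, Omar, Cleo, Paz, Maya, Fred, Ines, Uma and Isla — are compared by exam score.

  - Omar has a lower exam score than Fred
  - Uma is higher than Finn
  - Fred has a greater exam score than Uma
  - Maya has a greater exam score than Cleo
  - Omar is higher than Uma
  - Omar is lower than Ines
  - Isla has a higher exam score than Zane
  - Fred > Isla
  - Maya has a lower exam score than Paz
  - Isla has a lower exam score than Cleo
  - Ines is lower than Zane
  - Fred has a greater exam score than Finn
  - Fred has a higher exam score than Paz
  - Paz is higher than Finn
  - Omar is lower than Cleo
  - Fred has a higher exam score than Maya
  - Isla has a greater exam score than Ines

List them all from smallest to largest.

The consecutive links are each given: Finn < Uma; Uma < Omar; Omar < Ines; Ines < Zane; Zane < Isla; Isla < Cleo; Cleo < Maya; Maya < Paz; Paz < Fred.

Finn < Uma < Omar < Ines < Zane < Isla < Cleo < Maya < Paz < Fred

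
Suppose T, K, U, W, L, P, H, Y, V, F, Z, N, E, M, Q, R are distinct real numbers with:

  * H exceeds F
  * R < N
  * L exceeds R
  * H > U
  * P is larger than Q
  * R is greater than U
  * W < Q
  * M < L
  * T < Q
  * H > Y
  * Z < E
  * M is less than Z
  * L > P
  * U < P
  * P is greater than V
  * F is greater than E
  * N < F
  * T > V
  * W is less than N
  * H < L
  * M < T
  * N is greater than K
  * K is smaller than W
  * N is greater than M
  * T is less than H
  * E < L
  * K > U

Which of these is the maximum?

L

Chaining downward from L: directly below it, M, R, E, P, H; then Y, U, Z, V, T, Q, F; then W, N; then K.
That covers every other element, and nothing is given above L, so L is the maximum.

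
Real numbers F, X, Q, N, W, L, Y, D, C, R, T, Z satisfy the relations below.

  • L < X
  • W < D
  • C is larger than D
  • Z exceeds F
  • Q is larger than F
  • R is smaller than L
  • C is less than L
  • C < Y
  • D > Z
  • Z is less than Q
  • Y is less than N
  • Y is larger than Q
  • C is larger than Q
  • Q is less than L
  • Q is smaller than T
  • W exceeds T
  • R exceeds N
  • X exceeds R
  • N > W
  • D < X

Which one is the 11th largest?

The consecutive relations fix a unique order: F < Z < Q < T < W < D < C < Y < N < R < L < X.
The 11th largest is Z.

Z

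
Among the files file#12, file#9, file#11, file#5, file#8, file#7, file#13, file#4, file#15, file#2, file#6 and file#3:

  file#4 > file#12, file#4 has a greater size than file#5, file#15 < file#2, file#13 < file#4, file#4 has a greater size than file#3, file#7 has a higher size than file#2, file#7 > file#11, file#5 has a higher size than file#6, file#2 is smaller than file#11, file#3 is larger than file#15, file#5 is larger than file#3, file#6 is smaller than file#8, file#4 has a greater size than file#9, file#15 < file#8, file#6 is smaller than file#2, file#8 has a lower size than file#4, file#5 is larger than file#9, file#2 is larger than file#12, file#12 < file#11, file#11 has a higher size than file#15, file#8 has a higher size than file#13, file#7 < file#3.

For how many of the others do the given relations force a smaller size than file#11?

Directly below file#11: file#12, file#15, file#2.
One step further: file#6 (4 so far).
Nothing else is reachable below file#11; 4 in all.

4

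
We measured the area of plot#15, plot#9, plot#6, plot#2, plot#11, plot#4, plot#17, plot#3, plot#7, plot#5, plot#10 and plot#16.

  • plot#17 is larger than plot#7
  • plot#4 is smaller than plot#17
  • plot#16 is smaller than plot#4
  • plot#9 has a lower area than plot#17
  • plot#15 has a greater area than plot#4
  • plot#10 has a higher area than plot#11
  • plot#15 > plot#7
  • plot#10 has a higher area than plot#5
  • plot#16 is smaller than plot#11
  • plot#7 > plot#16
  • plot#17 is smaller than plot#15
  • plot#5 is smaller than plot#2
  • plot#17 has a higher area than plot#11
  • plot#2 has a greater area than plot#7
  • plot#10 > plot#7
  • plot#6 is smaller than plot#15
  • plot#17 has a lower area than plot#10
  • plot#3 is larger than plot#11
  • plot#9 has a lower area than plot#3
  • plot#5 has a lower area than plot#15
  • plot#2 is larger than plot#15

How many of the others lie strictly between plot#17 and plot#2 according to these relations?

The relations place plot#17 below plot#2. An element lies strictly between them when it is forced above plot#17 and also forced below plot#2.
Above plot#17: {plot#10, plot#15}. Below plot#2: {plot#16, plot#11, plot#6, plot#7, plot#5, plot#9, plot#4, plot#15}.
Intersection: {plot#15} — 1.

1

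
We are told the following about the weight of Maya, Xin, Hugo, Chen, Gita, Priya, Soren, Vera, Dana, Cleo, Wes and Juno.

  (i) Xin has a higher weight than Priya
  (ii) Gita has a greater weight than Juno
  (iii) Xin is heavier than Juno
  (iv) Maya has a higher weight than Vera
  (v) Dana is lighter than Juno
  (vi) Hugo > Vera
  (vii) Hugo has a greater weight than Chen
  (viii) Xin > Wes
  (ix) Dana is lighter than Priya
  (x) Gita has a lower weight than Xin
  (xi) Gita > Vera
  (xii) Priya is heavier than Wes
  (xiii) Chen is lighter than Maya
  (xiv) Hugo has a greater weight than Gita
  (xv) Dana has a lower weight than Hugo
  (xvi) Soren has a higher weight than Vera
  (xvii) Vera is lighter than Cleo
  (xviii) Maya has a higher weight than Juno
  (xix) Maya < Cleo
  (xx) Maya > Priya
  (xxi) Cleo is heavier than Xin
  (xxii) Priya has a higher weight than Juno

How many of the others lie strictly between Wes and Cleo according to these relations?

The relations place Wes below Cleo. An element lies strictly between them when it is forced above Wes and also forced below Cleo.
Above Wes: {Priya, Xin, Maya}. Below Cleo: {Chen, Dana, Vera, Juno, Priya, Gita, Xin, Maya}.
Intersection: {Priya, Xin, Maya} — 3.

3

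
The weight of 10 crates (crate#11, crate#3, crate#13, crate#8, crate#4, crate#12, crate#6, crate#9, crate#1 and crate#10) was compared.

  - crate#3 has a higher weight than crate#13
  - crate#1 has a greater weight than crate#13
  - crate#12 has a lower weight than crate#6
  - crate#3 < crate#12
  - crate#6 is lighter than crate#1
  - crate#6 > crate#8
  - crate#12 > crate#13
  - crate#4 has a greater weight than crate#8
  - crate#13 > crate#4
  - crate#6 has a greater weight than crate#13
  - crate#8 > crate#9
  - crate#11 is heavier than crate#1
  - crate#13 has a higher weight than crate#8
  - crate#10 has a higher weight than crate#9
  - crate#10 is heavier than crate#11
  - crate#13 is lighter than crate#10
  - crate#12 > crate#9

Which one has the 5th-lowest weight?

Chaining the given pairs: crate#9 < crate#8 < crate#4 < crate#13 < crate#3 < crate#12 < crate#6 < crate#1 < crate#11 < crate#10.
The 5th smallest is crate#3.

crate#3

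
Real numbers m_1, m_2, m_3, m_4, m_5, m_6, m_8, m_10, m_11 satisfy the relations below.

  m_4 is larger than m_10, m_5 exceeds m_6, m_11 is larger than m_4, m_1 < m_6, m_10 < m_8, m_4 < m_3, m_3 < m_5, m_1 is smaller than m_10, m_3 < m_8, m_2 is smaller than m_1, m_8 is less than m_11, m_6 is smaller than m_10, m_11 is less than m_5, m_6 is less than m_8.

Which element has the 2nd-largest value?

m_11

Piecing the relations together gives one ordering: m_2 < m_1 < m_6 < m_10 < m_4 < m_3 < m_8 < m_11 < m_5.
Counting 2 from the largest end gives m_11.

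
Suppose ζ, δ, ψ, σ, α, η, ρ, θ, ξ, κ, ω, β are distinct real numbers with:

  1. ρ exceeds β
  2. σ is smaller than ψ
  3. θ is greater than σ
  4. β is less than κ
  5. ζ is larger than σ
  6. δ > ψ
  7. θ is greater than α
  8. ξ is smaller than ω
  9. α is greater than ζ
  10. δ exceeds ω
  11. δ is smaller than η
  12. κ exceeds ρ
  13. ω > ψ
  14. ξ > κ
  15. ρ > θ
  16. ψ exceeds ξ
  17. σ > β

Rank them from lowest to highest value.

The consecutive links are each given: β < σ; σ < ζ; ζ < α; α < θ; θ < ρ; ρ < κ; κ < ξ; ξ < ψ; ψ < ω; ω < δ; δ < η.

β < σ < ζ < α < θ < ρ < κ < ξ < ψ < ω < δ < η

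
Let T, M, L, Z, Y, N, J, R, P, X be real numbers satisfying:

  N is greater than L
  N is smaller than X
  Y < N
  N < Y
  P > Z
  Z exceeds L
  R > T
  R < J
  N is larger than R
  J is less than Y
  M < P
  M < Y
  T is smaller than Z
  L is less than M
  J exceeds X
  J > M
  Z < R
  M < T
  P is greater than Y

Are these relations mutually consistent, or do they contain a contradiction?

inconsistent

We have Y < N stated directly, yet also N < X < J < Y by chaining the others — so N < Y. Contradiction.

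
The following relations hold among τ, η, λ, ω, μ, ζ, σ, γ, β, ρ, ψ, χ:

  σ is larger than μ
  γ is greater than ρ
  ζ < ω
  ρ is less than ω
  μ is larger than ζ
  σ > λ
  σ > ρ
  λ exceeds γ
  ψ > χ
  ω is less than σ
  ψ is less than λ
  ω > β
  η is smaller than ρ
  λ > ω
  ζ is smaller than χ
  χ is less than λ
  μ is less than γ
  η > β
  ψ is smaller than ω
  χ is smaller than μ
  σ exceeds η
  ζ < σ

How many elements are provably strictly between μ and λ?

1

Chaining upward from μ reaches: γ, σ.
Chaining downward from λ reaches: β, η, ζ, ρ, χ, ψ, γ, ω.
Strictly between μ and λ are those in both lists: γ — 1 element.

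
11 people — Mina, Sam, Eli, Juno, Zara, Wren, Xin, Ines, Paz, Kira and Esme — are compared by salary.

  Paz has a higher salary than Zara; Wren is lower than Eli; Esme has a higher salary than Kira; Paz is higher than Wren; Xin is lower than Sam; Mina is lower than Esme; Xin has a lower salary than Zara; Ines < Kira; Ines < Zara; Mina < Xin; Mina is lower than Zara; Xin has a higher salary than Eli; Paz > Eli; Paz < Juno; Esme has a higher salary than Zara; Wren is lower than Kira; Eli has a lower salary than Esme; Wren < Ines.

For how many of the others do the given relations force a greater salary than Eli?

From Eli the given relations immediately reach Xin, Paz, Esme.
From those, Zara, Sam, Juno — 6 in total.
Nothing else is reachable above Eli; 6 in all.

6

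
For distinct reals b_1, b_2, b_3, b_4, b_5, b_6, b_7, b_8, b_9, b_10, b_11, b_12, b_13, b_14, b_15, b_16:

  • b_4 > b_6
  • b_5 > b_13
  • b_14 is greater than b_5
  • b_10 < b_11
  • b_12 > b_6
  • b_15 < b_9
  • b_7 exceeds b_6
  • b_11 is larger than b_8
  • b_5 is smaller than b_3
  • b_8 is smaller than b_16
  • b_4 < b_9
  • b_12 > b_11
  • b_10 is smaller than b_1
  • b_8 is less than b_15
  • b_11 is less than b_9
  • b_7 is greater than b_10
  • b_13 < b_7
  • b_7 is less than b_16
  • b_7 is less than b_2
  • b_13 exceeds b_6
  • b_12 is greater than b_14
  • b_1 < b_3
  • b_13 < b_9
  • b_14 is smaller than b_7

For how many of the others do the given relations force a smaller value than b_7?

Directly below b_7: b_10, b_6, b_13, b_14.
One step further: b_5 (5 so far).
Nothing else is reachable below b_7; 5 in all.

5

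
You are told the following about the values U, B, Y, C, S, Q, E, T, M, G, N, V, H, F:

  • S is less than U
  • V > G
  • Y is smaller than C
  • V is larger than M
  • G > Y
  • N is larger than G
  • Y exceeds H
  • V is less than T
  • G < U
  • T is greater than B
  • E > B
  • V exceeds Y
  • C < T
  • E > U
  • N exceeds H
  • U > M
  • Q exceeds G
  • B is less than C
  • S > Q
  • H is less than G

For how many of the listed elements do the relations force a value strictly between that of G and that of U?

2

The relations place G below U. An element lies strictly between them when it is forced above G and also forced below U.
Above G: {Q, S, N, V, E, T}. Below U: {H, M, Y, Q, S}.
Intersection: {Q, S} — 2.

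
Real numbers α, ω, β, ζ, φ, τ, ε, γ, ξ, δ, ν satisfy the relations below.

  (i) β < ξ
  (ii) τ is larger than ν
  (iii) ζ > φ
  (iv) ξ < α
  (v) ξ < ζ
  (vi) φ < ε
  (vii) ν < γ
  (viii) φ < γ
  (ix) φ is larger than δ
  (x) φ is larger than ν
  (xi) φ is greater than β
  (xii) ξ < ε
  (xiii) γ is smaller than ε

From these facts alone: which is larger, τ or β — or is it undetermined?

Following every chain through β: above β we get ξ, φ, α, γ, ε, ζ.
τ is not reached, and no chain runs the other way from τ to β.
So the given relations leave the order of β and τ undetermined.

undetermined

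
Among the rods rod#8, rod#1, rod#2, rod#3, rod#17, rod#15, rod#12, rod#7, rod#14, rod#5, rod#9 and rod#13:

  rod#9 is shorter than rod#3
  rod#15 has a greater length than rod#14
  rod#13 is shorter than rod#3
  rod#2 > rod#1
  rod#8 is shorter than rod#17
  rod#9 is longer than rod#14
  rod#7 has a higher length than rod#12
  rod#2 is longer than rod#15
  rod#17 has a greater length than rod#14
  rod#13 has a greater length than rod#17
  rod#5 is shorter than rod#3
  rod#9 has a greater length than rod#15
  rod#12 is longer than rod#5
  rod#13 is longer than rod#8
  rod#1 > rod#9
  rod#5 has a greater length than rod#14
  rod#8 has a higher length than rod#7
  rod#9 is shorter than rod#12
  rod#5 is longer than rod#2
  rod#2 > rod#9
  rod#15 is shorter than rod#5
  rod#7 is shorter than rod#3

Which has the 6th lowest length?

rod#5

The consecutive relations fix a unique order: rod#14 < rod#15 < rod#9 < rod#1 < rod#2 < rod#5 < rod#12 < rod#7 < rod#8 < rod#17 < rod#13 < rod#3.
Counting 6 from the smallest end gives rod#5.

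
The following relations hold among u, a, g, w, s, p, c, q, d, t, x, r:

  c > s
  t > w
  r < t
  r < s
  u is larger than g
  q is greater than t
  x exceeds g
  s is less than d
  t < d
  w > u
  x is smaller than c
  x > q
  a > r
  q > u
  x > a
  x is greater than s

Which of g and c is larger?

g < u and u < w give g < w.
With w < t: g < u < w < t.
With t < q: g < u < w < t < q.
With q < x: g < u < w < t < q < x.
Then x < c extends the chain to c.
So g < c; c is the larger of the two.

c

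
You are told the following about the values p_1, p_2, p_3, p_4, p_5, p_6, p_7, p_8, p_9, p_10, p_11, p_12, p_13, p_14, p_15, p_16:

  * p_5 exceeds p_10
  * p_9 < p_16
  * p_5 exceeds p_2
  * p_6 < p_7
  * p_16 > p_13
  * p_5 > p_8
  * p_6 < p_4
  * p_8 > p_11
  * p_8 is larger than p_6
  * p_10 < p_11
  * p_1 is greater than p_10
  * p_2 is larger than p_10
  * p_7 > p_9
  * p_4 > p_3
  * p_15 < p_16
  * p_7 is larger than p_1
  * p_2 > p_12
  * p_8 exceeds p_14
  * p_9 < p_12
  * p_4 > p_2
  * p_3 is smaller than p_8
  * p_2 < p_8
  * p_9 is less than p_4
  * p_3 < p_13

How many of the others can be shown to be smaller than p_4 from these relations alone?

6

Directly below p_4: p_9, p_3, p_6, p_2.
One step further: p_10, p_12 (6 so far).
No other element is forced below p_4 by the given relations, so the count is 6.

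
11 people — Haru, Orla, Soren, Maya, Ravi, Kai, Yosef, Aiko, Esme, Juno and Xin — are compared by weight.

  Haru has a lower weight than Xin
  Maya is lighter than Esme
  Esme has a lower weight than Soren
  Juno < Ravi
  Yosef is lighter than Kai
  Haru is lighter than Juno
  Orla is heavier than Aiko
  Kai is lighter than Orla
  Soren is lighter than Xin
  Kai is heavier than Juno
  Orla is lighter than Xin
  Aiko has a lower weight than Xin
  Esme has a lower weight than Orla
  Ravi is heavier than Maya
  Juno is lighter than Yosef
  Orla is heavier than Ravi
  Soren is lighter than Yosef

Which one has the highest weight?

Xin

Maya is not greatest since Maya < Esme; Aiko is not greatest since Aiko < Xin; Haru is not greatest since Haru < Xin; Juno is not greatest since Juno < Kai; Esme is not greatest since Esme < Orla; Ravi is not greatest since Ravi < Orla; Soren is not greatest since Soren < Yosef; Yosef is not greatest since Yosef < Kai; Kai is not greatest since Kai < Orla; Orla is not greatest since Orla < Xin.
Only Xin has nothing above it, so Xin is the highest weight.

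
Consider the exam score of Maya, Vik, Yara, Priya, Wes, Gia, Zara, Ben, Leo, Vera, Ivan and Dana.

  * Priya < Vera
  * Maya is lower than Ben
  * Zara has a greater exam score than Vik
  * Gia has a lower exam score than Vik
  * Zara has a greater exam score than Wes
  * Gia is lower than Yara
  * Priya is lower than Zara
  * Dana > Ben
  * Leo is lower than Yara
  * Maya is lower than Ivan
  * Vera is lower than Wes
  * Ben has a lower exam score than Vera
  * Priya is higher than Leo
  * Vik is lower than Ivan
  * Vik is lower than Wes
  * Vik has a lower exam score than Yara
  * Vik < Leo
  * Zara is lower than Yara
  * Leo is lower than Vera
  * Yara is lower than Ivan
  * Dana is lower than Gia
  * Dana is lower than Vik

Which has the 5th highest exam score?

Piecing the relations together gives one ordering: Maya < Ben < Dana < Gia < Vik < Leo < Priya < Vera < Wes < Zara < Yara < Ivan.
Counting 5 from the largest end gives Vera.

Vera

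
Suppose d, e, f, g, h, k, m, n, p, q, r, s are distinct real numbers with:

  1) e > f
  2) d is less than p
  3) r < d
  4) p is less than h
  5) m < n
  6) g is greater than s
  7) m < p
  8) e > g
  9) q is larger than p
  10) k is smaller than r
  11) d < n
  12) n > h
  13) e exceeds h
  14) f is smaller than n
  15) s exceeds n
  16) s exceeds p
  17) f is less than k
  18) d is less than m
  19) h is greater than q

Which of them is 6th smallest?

The consecutive relations fix a unique order: f < k < r < d < m < p < q < h < n < s < g < e.
The 6th smallest is p.

p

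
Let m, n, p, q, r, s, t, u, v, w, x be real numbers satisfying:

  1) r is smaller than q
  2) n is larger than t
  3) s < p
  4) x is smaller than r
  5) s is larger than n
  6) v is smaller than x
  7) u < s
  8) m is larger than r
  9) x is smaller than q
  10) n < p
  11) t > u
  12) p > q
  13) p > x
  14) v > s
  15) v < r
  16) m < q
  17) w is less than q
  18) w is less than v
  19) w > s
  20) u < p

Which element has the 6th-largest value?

v

The consecutive relations fix a unique order: u < t < n < s < w < v < x < r < m < q < p.
The 6th largest is v.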